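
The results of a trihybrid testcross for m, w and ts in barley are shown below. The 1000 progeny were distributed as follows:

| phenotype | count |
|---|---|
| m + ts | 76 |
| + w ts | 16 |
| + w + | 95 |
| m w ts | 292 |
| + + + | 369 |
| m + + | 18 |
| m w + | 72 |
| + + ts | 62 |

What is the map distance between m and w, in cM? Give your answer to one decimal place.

The two most frequent reciprocal classes, + + + and m w ts, are the parental types, so the F1 was + + + / m w ts.
The two rarest classes, m + + and + w ts, are the double crossovers. Comparing them with the parentals, only the m allele has switched, so m is the middle locus and the order is ts – m – w.
Crossovers in the m–w interval produce the single-crossover classes + w + and m + ts (95 + 76 = 171) plus the double crossovers (34).
RF(m–w) = (171 + 34) / 1000 = 205/1000 = 0.2050 → 20.5 cM.

20.5 cM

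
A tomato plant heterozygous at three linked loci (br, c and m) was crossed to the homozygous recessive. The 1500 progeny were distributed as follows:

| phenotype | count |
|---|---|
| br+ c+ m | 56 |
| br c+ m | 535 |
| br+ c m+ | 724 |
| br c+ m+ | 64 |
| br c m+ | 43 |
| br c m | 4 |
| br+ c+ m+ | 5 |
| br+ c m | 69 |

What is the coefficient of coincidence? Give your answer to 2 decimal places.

0.88

The two most frequent reciprocal classes, br+ c m+ and br c+ m, are the parental types, so the F1 was br+ c m+ / br c+ m.
The two rarest classes, br+ c+ m+ and br c m, are the double crossovers. Comparing them with the parentals, only the c allele has switched, so c is the middle locus and the order is br – c – m.
br–c: (99 + 9)/1500 = 0.0720; c–m: (133 + 9)/1500 = 0.0947.
Expected DCO frequency = 0.0720 × 0.0947 ≈ 0.00682; observed = 9/1500 ≈ 0.00600.
Coefficient of coincidence = 0.00600/0.00682 ≈ 0.88.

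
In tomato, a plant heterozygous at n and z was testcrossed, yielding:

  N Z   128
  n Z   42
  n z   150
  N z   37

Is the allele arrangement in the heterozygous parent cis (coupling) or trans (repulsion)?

The two most frequent classes are N Z (128) and n z (150); these are the parental (non-recombinant) types.
So the F1 carried N Z on one chromosome and n z on the other — the recessive alleles are on the same chromosome (cis / coupling).

cis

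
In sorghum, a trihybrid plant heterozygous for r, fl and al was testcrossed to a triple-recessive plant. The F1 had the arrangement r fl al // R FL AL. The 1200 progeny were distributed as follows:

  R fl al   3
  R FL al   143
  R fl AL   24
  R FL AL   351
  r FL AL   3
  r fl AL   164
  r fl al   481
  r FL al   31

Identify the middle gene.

The two rarest classes, R fl al and r FL AL, are the double crossovers. Comparing them with the parentals, only the r allele has switched, so r is the middle locus and the order is fl – r – al.

r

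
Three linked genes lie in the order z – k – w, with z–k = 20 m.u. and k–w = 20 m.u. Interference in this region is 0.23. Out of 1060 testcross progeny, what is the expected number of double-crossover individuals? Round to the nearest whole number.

Map distances give recombination frequencies of 0.200 and 0.200 for the two intervals.
With interference 0.23 (so coincidence = 0.77), expected double-crossover frequency = 0.200 × 0.200 × 0.77 = 0.03080.
Expected number = 0.03080 × 1060 = 32.65 ≈ 33.

33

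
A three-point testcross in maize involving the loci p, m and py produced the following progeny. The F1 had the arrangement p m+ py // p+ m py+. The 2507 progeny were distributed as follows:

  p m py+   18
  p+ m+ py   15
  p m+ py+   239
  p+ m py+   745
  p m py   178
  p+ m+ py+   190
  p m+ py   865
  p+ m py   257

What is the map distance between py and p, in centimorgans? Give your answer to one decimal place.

21.1 centimorgans

The two rarest classes, p+ m+ py and p m py+, are the double crossovers. Comparing them with the parentals, only the p allele has switched, so p is the middle locus and the order is m – p – py.
Crossovers in the p–py interval produce the single-crossover classes p m+ py+ and p+ m py (239 + 257 = 496) plus the double crossovers (33).
RF(p–py) = (496 + 33) / 2507 = 529/2507 = 0.2110 → 21.1 centimorgans.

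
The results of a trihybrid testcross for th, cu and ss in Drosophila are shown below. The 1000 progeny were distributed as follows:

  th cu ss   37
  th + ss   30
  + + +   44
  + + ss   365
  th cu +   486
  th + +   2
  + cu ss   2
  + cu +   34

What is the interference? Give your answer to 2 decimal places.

The two most frequent reciprocal classes, + + ss and th cu +, are the parental types, so the F1 was + + ss / th cu +.
The two rarest classes, + cu ss and th + +, are the double crossovers. Comparing them with the parentals, only the cu allele has switched, so cu is the middle locus and the order is th – cu – ss.
th–cu: (64 + 4)/1000 = 0.0680; cu–ss: (81 + 4)/1000 = 0.0850.
Expected DCO frequency = 0.0680 × 0.0850 ≈ 0.00578; observed = 4/1000 ≈ 0.00400.
Coefficient of coincidence = 0.00400/0.00578 ≈ 0.69; interference = 1 − 0.69 = 0.31.

0.31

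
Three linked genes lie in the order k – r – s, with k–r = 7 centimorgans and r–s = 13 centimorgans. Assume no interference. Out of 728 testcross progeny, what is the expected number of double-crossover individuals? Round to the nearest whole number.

7

Map distances give recombination frequencies of 0.070 and 0.130 for the two intervals.
With no interference, expected double-crossover frequency = 0.070 × 0.130 = 0.00910.
Expected number = 0.00910 × 728 = 6.62 ≈ 7.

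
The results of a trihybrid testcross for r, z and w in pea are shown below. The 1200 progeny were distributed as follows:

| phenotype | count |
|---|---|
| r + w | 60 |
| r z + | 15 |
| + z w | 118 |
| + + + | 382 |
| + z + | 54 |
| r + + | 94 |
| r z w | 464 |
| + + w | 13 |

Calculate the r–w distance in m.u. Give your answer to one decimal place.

The two most frequent reciprocal classes, + + + and r z w, are the parental types, so the F1 was + + + / r z w.
The two rarest classes, + + w and r z +, are the double crossovers. Comparing them with the parentals, only the w allele has switched, so w is the middle locus and the order is z – w – r.
Crossovers in the w–r interval produce the single-crossover classes r + + and + z w (94 + 118 = 212) plus the double crossovers (28).
RF(w–r) = (212 + 28) / 1200 = 240/1200 = 0.2000 → 20.0 m.u.

20.0 m.u.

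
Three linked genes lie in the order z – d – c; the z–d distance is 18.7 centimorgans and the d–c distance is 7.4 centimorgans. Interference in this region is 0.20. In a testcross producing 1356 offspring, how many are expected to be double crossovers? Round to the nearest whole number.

Map distances give recombination frequencies of 0.187 and 0.074 for the two intervals.
With interference 0.20 (so coincidence = 0.80), expected double-crossover frequency = 0.187 × 0.074 × 0.80 = 0.01107.
Expected number = 0.01107 × 1356 = 15.01 ≈ 15.

15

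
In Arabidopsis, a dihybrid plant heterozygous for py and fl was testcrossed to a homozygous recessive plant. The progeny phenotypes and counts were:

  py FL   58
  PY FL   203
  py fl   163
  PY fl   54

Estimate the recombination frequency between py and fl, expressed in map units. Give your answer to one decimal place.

The two most frequent classes, PY FL (203) and py fl (163), are the parental types, so the F1 was PY FL / py fl.
The recombinant classes are PY fl and py FL: 54 + 58 = 112.
Recombination frequency = 112/478 = 0.2343 ≈ 23.4%, i.e. 23.4 map units.

23.4 map units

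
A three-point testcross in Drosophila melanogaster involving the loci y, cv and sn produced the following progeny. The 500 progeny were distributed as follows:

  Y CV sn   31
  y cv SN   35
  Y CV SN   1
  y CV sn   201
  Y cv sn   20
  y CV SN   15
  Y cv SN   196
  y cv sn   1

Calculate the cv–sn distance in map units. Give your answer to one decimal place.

7.4 map units

The two most frequent reciprocal classes, y CV sn and Y cv SN, are the parental types, so the F1 was y CV sn / Y cv SN.
The two rarest classes, y cv sn and Y CV SN, are the double crossovers. Comparing them with the parentals, only the cv allele has switched, so cv is the middle locus and the order is y – cv – sn.
Crossovers in the cv–sn interval produce the single-crossover classes y CV SN and Y cv sn (15 + 20 = 35) plus the double crossovers (2).
RF(cv–sn) = (35 + 2) / 500 = 37/500 = 0.0740 → 7.4 map units.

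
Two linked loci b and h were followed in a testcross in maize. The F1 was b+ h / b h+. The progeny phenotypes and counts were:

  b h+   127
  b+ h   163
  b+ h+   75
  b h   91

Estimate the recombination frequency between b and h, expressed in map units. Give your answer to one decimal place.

36.4 map units

The recombinant classes are b+ h+ and b h: 75 + 91 = 166.
Recombination frequency = 166/456 = 0.3640 ≈ 36.4%, i.e. 36.4 map units.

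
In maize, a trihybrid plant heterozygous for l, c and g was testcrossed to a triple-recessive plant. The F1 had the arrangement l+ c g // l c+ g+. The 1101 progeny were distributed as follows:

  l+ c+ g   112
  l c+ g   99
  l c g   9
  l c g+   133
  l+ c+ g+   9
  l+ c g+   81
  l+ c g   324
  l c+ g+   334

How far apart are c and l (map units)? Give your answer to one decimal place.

23.9 map units

The two rarest classes, l c g and l+ c+ g+, are the double crossovers. Comparing them with the parentals, only the l allele has switched, so l is the middle locus and the order is c – l – g.
Crossovers in the c–l interval produce the single-crossover classes l+ c+ g and l c g+ (112 + 133 = 245) plus the double crossovers (18).
RF(c–l) = (245 + 18) / 1101 = 263/1101 = 0.2389 → 23.9 map units.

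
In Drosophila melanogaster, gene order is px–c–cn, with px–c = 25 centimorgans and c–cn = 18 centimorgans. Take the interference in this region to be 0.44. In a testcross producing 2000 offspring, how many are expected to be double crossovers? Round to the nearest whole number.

Map distances give recombination frequencies of 0.250 and 0.180 for the two intervals.
With interference 0.44 (so coincidence = 0.56), expected double-crossover frequency = 0.250 × 0.180 × 0.56 = 0.02520.
Expected number = 0.02520 × 2000 = 50.40 ≈ 50.

50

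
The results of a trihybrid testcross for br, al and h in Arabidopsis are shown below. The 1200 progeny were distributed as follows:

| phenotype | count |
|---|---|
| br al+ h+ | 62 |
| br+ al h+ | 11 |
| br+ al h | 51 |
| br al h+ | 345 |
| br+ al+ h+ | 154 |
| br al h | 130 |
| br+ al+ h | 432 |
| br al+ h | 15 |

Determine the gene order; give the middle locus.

The two most frequent reciprocal classes, br al h+ and br+ al+ h, are the parental types, so the F1 was br al h+ / br+ al+ h.
The two rarest classes, br+ al h+ and br al+ h, are the double crossovers. Comparing them with the parentals, only the br allele has switched, so br is the middle locus and the order is al – br – h.

br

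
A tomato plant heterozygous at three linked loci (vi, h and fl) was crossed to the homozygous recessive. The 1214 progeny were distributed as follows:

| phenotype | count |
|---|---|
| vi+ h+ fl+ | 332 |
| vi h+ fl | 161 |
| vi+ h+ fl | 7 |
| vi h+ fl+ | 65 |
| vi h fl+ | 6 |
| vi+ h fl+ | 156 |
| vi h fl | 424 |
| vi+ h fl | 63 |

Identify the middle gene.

fl

The two most frequent reciprocal classes, vi+ h+ fl+ and vi h fl, are the parental types, so the F1 was vi+ h+ fl+ / vi h fl.
The two rarest classes, vi+ h+ fl and vi h fl+, are the double crossovers. Comparing them with the parentals, only the fl allele has switched, so fl is the middle locus and the order is vi – fl – h.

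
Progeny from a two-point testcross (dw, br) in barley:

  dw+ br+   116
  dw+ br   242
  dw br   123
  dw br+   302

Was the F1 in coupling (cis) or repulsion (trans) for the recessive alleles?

trans

The two most frequent classes are dw+ br (242) and dw br+ (302); these are the parental (non-recombinant) types.
So the F1 carried dw+ br on one chromosome and dw br+ on the other — the recessive alleles are on opposite chromosomes (trans / repulsion).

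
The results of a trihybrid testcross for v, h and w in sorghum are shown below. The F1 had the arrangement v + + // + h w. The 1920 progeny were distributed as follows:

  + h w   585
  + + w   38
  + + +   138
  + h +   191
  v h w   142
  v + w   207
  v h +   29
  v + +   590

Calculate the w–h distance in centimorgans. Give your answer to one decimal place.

24.2 centimorgans

The two rarest classes, v h + and + + w, are the double crossovers. Comparing them with the parentals, only the h allele has switched, so h is the middle locus and the order is v – h – w.
Crossovers in the h–w interval produce the single-crossover classes v + w and + h + (207 + 191 = 398) plus the double crossovers (67).
RF(h–w) = (398 + 67) / 1920 = 465/1920 = 0.2422 → 24.2 centimorgans.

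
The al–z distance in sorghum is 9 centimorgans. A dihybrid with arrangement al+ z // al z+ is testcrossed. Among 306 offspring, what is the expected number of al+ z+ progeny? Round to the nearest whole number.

A map distance of 9 centimorgans corresponds to a recombination frequency of 0.090.
The F1 is al+ z / al z+, so al+ z+ is a recombinant gamete class with expected frequency r/2 = 0.090/2 = 0.0450.
Expected number = 0.0450 × 306 = 13.77 ≈ 14.

14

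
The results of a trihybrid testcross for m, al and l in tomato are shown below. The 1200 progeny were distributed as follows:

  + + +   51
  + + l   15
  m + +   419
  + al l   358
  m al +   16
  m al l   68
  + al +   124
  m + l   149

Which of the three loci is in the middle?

The two most frequent reciprocal classes, + al l and m + +, are the parental types, so the F1 was + al l / m + +.
The two rarest classes, + + l and m al +, are the double crossovers. Comparing them with the parentals, only the al allele has switched, so al is the middle locus and the order is m – al – l.

al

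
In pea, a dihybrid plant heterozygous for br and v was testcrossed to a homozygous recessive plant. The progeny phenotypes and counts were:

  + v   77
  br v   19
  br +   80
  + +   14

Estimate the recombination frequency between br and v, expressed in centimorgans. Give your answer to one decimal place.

The two most frequent classes, + v (77) and br + (80), are the parental types, so the F1 was + v / br +.
The recombinant classes are + + and br v: 14 + 19 = 33.
Recombination frequency = 33/190 = 0.1737 ≈ 17.4%, i.e. 17.4 centimorgans.

17.4 centimorgans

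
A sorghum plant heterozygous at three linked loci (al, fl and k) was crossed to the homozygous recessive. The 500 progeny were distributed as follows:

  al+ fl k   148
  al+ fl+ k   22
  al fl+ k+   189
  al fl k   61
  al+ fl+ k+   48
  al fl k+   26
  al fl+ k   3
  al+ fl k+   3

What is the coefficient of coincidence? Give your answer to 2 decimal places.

The two most frequent reciprocal classes, al fl+ k+ and al+ fl k, are the parental types, so the F1 was al fl+ k+ / al+ fl k.
The two rarest classes, al fl+ k and al+ fl k+, are the double crossovers. Comparing them with the parentals, only the k allele has switched, so k is the middle locus and the order is al – k – fl.
al–k: (109 + 6)/500 = 0.2300; k–fl: (48 + 6)/500 = 0.1080.
Expected DCO frequency = 0.2300 × 0.1080 ≈ 0.02484; observed = 6/500 ≈ 0.01200.
Coefficient of coincidence = 0.01200/0.02484 ≈ 0.48.

0.48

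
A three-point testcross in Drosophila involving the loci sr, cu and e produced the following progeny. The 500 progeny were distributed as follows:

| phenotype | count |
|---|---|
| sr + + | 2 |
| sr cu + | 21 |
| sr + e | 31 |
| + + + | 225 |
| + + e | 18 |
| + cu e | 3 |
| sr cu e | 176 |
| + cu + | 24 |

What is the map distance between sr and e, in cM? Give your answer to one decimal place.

8.8 cM

The two most frequent reciprocal classes, + + + and sr cu e, are the parental types, so the F1 was + + + / sr cu e.
The two rarest classes, sr + + and + cu e, are the double crossovers. Comparing them with the parentals, only the sr allele has switched, so sr is the middle locus and the order is e – sr – cu.
Crossovers in the e–sr interval produce the single-crossover classes + + e and sr cu + (18 + 21 = 39) plus the double crossovers (5).
RF(e–sr) = (39 + 5) / 500 = 44/500 = 0.0880 → 8.8 cM.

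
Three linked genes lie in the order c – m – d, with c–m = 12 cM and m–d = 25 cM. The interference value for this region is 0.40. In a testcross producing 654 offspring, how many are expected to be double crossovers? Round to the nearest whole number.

12

Map distances give recombination frequencies of 0.120 and 0.250 for the two intervals.
With interference 0.40 (so coincidence = 0.60), expected double-crossover frequency = 0.120 × 0.250 × 0.60 = 0.01800.
Expected number = 0.01800 × 654 = 11.77 ≈ 12.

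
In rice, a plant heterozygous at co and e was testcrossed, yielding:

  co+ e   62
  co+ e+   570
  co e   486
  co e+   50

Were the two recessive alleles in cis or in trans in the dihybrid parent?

The two most frequent classes are co+ e+ (570) and co e (486); these are the parental (non-recombinant) types.
So the F1 carried co+ e+ on one chromosome and co e on the other — the recessive alleles are on the same chromosome (cis / coupling).

cis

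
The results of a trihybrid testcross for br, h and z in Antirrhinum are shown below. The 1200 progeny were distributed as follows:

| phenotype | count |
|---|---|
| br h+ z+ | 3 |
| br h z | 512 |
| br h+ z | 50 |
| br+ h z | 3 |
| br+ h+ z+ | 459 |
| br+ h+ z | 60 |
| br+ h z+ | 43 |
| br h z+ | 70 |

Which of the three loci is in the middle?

The two most frequent reciprocal classes, br h z and br+ h+ z+, are the parental types, so the F1 was br h z / br+ h+ z+.
The two rarest classes, br+ h z and br h+ z+, are the double crossovers. Comparing them with the parentals, only the br allele has switched, so br is the middle locus and the order is z – br – h.

br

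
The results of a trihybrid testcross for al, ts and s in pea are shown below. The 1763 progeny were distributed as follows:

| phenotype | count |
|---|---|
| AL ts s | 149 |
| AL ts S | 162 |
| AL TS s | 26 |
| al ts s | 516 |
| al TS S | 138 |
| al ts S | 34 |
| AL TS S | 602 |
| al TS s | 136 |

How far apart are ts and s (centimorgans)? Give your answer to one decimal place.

The two most frequent reciprocal classes, al ts s and AL TS S, are the parental types, so the F1 was al ts s / AL TS S.
The two rarest classes, al ts S and AL TS s, are the double crossovers. Comparing them with the parentals, only the s allele has switched, so s is the middle locus and the order is al – s – ts.
Crossovers in the s–ts interval produce the single-crossover classes al TS s and AL ts S (136 + 162 = 298) plus the double crossovers (60).
RF(s–ts) = (298 + 60) / 1763 = 358/1763 = 0.2031 → 20.3 centimorgans.

20.3 centimorgans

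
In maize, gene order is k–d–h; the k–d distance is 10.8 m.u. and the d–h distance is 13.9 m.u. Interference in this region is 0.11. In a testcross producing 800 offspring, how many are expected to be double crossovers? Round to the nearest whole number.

11

Map distances give recombination frequencies of 0.108 and 0.139 for the two intervals.
With interference 0.11 (so coincidence = 0.89), expected double-crossover frequency = 0.108 × 0.139 × 0.89 = 0.01336.
Expected number = 0.01336 × 800 = 10.69 ≈ 11.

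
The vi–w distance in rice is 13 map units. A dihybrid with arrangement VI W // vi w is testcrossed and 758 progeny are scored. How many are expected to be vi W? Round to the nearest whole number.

49

A map distance of 13 map units corresponds to a recombination frequency of 0.130.
The F1 is VI W / vi w, so vi W is a recombinant gamete class with expected frequency r/2 = 0.130/2 = 0.0650.
Expected number = 0.0650 × 758 = 49.27 ≈ 49.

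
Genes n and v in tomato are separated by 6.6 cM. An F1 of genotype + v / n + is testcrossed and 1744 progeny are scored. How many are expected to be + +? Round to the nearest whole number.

58

A map distance of 6.6 cM corresponds to a recombination frequency of 0.066.
The F1 is + v / n +, so + + is a recombinant gamete class with expected frequency r/2 = 0.066/2 = 0.0330.
Expected number = 0.0330 × 1744 = 57.55 ≈ 58.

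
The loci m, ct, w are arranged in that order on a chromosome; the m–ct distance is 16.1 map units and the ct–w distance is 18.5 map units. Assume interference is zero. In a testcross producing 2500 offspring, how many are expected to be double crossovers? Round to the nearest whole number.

74

Map distances give recombination frequencies of 0.161 and 0.185 for the two intervals.
With no interference, expected double-crossover frequency = 0.161 × 0.185 = 0.02978.
Expected number = 0.02978 × 2500 = 74.46 ≈ 74.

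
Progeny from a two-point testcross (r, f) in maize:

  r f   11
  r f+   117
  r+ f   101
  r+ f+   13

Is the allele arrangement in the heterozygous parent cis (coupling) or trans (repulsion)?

The two most frequent classes are r+ f (101) and r f+ (117); these are the parental (non-recombinant) types.
So the F1 carried r+ f on one chromosome and r f+ on the other — the recessive alleles are on opposite chromosomes (trans / repulsion).

trans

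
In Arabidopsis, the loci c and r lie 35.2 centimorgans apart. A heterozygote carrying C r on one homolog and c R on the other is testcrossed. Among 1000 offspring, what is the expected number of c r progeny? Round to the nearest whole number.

A map distance of 35.2 centimorgans corresponds to a recombination frequency of 0.352.
The F1 is C r / c R, so c r is a recombinant gamete class with expected frequency r/2 = 0.352/2 = 0.1760.
Expected number = 0.1760 × 1000 = 176.00 ≈ 176.

176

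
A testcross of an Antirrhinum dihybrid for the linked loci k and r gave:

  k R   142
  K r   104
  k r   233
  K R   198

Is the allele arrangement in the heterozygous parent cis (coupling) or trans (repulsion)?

cis

The two most frequent classes are K R (198) and k r (233); these are the parental (non-recombinant) types.
So the F1 carried K R on one chromosome and k r on the other — the recessive alleles are on the same chromosome (cis / coupling).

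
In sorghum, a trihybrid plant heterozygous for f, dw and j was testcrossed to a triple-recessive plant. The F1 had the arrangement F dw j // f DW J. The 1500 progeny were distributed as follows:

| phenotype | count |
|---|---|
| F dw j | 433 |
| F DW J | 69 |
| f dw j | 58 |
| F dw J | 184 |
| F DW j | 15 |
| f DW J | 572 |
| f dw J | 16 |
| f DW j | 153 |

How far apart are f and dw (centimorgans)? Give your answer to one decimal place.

10.5 centimorgans

The two rarest classes, F DW j and f dw J, are the double crossovers. Comparing them with the parentals, only the dw allele has switched, so dw is the middle locus and the order is f – dw – j.
Crossovers in the f–dw interval produce the single-crossover classes f dw j and F DW J (58 + 69 = 127) plus the double crossovers (31).
RF(f–dw) = (127 + 31) / 1500 = 158/1500 = 0.1053 → 10.5 centimorgans.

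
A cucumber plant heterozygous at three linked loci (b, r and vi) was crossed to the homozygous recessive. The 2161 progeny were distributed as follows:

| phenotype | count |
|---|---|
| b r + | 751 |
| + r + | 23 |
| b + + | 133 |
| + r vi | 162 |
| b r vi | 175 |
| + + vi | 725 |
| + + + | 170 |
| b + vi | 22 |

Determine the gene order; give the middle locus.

b

The two most frequent reciprocal classes, b r + and + + vi, are the parental types, so the F1 was b r + / + + vi.
The two rarest classes, + r + and b + vi, are the double crossovers. Comparing them with the parentals, only the b allele has switched, so b is the middle locus and the order is vi – b – r.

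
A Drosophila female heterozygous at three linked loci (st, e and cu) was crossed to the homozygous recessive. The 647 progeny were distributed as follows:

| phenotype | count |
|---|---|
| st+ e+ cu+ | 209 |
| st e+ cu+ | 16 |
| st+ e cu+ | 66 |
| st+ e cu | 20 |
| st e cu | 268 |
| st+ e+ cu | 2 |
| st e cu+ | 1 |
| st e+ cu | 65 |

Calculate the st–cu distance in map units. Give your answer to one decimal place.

The two most frequent reciprocal classes, st+ e+ cu+ and st e cu, are the parental types, so the F1 was st+ e+ cu+ / st e cu.
The two rarest classes, st+ e+ cu and st e cu+, are the double crossovers. Comparing them with the parentals, only the cu allele has switched, so cu is the middle locus and the order is st – cu – e.
Crossovers in the st–cu interval produce the single-crossover classes st e+ cu+ and st+ e cu (16 + 20 = 36) plus the double crossovers (3).
RF(st–cu) = (36 + 3) / 647 = 39/647 = 0.0603 → 6.0 map units.

6.0 map units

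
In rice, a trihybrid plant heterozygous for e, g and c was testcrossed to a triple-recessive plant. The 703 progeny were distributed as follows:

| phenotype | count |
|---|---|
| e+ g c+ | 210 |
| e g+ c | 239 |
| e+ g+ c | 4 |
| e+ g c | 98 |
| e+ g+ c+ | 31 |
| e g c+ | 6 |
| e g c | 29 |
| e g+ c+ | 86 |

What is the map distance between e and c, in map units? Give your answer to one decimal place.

The two most frequent reciprocal classes, e+ g c+ and e g+ c, are the parental types, so the F1 was e+ g c+ / e g+ c.
The two rarest classes, e g c+ and e+ g+ c, are the double crossovers. Comparing them with the parentals, only the e allele has switched, so e is the middle locus and the order is g – e – c.
Crossovers in the e–c interval produce the single-crossover classes e+ g c and e g+ c+ (98 + 86 = 184) plus the double crossovers (10).
RF(e–c) = (184 + 10) / 703 = 194/703 = 0.2760 → 27.6 map units.

27.6 map units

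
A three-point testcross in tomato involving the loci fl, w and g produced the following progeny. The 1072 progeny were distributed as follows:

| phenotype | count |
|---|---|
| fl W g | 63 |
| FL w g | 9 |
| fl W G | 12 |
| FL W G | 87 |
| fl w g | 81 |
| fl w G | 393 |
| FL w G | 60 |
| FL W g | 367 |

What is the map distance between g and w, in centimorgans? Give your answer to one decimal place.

The two most frequent reciprocal classes, FL W g and fl w G, are the parental types, so the F1 was FL W g / fl w G.
The two rarest classes, FL w g and fl W G, are the double crossovers. Comparing them with the parentals, only the w allele has switched, so w is the middle locus and the order is fl – w – g.
Crossovers in the w–g interval produce the single-crossover classes FL W G and fl w g (87 + 81 = 168) plus the double crossovers (21).
RF(w–g) = (168 + 21) / 1072 = 189/1072 = 0.1763 → 17.6 centimorgans.

17.6 centimorgans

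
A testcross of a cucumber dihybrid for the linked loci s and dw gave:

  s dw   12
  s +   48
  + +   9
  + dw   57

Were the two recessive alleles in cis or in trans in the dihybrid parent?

trans

The two most frequent classes are + dw (57) and s + (48); these are the parental (non-recombinant) types.
So the F1 carried + dw on one chromosome and s + on the other — the recessive alleles are on opposite chromosomes (trans / repulsion).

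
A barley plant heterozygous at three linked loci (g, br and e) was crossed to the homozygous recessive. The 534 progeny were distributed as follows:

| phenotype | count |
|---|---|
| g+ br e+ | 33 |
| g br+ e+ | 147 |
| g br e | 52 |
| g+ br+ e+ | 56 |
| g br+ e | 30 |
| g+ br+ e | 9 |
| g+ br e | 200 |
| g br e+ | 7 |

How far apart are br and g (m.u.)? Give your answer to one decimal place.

The two most frequent reciprocal classes, g+ br e and g br+ e+, are the parental types, so the F1 was g+ br e / g br+ e+.
The two rarest classes, g+ br+ e and g br e+, are the double crossovers. Comparing them with the parentals, only the br allele has switched, so br is the middle locus and the order is e – br – g.
Crossovers in the br–g interval produce the single-crossover classes g br e and g+ br+ e+ (52 + 56 = 108) plus the double crossovers (16).
RF(br–g) = (108 + 16) / 534 = 124/534 = 0.2322 → 23.2 m.u.

23.2 m.u.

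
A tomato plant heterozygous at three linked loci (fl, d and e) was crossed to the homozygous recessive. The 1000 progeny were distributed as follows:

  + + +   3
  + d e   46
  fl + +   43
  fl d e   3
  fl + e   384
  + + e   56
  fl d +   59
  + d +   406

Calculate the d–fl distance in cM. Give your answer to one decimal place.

12.1 cM

The two most frequent reciprocal classes, + d + and fl + e, are the parental types, so the F1 was + d + / fl + e.
The two rarest classes, + + + and fl d e, are the double crossovers. Comparing them with the parentals, only the d allele has switched, so d is the middle locus and the order is fl – d – e.
Crossovers in the fl–d interval produce the single-crossover classes fl d + and + + e (59 + 56 = 115) plus the double crossovers (6).
RF(fl–d) = (115 + 6) / 1000 = 121/1000 = 0.1210 → 12.1 cM.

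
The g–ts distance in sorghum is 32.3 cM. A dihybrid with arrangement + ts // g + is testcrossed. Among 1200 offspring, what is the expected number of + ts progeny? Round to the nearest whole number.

406

A map distance of 32.3 cM corresponds to a recombination frequency of 0.323.
The F1 is + ts / g +, so + ts is a parental gamete class with expected frequency (1 − r)/2 = 0.677/2 = 0.3385.
Expected number = 0.3385 × 1200 = 406.20 ≈ 406.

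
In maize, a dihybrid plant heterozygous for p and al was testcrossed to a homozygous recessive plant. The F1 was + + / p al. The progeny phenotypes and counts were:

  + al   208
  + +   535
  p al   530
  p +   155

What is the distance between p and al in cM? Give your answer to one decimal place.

25.4 cM

The recombinant classes are + al and p +: 208 + 155 = 363.
Recombination frequency = 363/1428 = 0.2542 ≈ 25.4%, i.e. 25.4 cM.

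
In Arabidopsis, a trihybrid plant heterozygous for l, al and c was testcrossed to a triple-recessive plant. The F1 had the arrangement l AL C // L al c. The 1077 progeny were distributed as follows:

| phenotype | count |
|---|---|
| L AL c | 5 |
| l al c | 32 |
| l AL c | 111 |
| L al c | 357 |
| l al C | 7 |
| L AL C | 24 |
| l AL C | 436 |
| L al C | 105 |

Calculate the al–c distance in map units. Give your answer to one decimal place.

The two rarest classes, l al C and L AL c, are the double crossovers. Comparing them with the parentals, only the al allele has switched, so al is the middle locus and the order is l – al – c.
Crossovers in the al–c interval produce the single-crossover classes l AL c and L al C (111 + 105 = 216) plus the double crossovers (12).
RF(al–c) = (216 + 12) / 1077 = 228/1077 = 0.2117 → 21.2 map units.

21.2 map units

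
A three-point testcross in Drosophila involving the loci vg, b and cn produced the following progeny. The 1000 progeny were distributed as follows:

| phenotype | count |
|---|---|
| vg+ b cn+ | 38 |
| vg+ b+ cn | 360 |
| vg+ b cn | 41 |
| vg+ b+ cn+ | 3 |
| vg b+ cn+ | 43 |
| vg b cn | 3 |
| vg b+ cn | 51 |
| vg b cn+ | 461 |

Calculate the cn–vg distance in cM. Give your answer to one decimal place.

9.5 cM

The two most frequent reciprocal classes, vg b cn+ and vg+ b+ cn, are the parental types, so the F1 was vg b cn+ / vg+ b+ cn.
The two rarest classes, vg b cn and vg+ b+ cn+, are the double crossovers. Comparing them with the parentals, only the cn allele has switched, so cn is the middle locus and the order is vg – cn – b.
Crossovers in the vg–cn interval produce the single-crossover classes vg+ b cn+ and vg b+ cn (38 + 51 = 89) plus the double crossovers (6).
RF(vg–cn) = (89 + 6) / 1000 = 95/1000 = 0.0950 → 9.5 cM.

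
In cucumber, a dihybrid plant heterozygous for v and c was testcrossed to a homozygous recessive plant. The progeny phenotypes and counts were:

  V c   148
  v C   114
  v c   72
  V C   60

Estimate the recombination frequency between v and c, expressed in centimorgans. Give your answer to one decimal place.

The two most frequent classes, V c (148) and v C (114), are the parental types, so the F1 was V c / v C.
The recombinant classes are V C and v c: 60 + 72 = 132.
Recombination frequency = 132/394 = 0.3350 ≈ 33.5%, i.e. 33.5 centimorgans.

33.5 centimorgans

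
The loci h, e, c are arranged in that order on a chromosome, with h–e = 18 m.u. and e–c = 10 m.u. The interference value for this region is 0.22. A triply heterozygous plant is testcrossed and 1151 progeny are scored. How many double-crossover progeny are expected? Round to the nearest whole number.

16

Map distances give recombination frequencies of 0.180 and 0.100 for the two intervals.
With interference 0.22 (so coincidence = 0.78), expected double-crossover frequency = 0.180 × 0.100 × 0.78 = 0.01404.
Expected number = 0.01404 × 1151 = 16.16 ≈ 16.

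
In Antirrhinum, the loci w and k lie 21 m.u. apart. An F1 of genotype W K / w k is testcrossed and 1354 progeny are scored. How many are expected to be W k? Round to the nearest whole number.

A map distance of 21 m.u. corresponds to a recombination frequency of 0.210.
The F1 is W K / w k, so W k is a recombinant gamete class with expected frequency r/2 = 0.210/2 = 0.1050.
Expected number = 0.1050 × 1354 = 142.17 ≈ 142.

142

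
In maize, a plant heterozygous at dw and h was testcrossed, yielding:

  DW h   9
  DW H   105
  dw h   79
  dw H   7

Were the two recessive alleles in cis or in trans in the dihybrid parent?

cis

The two most frequent classes are DW H (105) and dw h (79); these are the parental (non-recombinant) types.
So the F1 carried DW H on one chromosome and dw h on the other — the recessive alleles are on the same chromosome (cis / coupling).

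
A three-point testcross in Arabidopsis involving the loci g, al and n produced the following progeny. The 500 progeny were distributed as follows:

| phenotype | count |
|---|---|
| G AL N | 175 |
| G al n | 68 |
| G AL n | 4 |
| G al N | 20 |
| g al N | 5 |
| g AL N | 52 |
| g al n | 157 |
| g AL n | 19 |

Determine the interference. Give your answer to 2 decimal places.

The two most frequent reciprocal classes, g al n and G AL N, are the parental types, so the F1 was g al n / G AL N.
The two rarest classes, g al N and G AL n, are the double crossovers. Comparing them with the parentals, only the n allele has switched, so n is the middle locus and the order is al – n – g.
al–n: (39 + 9)/500 = 0.0960; n–g: (120 + 9)/500 = 0.2580.
Expected DCO frequency = 0.0960 × 0.2580 ≈ 0.02477; observed = 9/500 ≈ 0.01800.
Coefficient of coincidence = 0.01800/0.02477 ≈ 0.73; interference = 1 − 0.73 = 0.27.

0.27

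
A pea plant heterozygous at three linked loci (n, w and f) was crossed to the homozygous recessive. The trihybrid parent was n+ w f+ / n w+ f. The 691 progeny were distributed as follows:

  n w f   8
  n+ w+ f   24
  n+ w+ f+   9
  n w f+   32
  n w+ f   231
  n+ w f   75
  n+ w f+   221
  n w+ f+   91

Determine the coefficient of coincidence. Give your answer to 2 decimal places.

0.88

The two rarest classes, n+ w+ f+ and n w f, are the double crossovers. Comparing them with the parentals, only the w allele has switched, so w is the middle locus and the order is n – w – f.
n–w: (56 + 17)/691 = 0.1056; w–f: (166 + 17)/691 = 0.2648.
Expected DCO frequency = 0.1056 × 0.2648 ≈ 0.02796; observed = 17/691 ≈ 0.02460.
Coefficient of coincidence = 0.02460/0.02796 ≈ 0.88.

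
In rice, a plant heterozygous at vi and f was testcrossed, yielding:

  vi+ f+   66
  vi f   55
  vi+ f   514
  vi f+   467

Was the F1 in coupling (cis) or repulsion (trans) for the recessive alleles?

trans

The two most frequent classes are vi+ f (514) and vi f+ (467); these are the parental (non-recombinant) types.
So the F1 carried vi+ f on one chromosome and vi f+ on the other — the recessive alleles are on opposite chromosomes (trans / repulsion).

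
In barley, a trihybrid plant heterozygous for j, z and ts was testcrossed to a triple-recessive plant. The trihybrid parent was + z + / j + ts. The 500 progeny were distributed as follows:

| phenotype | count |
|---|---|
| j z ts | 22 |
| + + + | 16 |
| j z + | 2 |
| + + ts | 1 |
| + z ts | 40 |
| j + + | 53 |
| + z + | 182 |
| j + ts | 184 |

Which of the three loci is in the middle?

j

The two rarest classes, j z + and + + ts, are the double crossovers. Comparing them with the parentals, only the j allele has switched, so j is the middle locus and the order is ts – j – z.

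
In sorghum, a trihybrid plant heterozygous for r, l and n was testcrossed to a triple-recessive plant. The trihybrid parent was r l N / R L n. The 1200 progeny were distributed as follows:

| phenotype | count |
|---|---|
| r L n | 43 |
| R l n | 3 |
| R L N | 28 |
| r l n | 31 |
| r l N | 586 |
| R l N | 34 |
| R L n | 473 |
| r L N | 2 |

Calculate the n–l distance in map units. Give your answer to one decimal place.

5.3 map units

The two rarest classes, r L N and R l n, are the double crossovers. Comparing them with the parentals, only the l allele has switched, so l is the middle locus and the order is r – l – n.
Crossovers in the l–n interval produce the single-crossover classes r l n and R L N (31 + 28 = 59) plus the double crossovers (5).
RF(l–n) = (59 + 5) / 1200 = 64/1200 = 0.0533 → 5.3 map units.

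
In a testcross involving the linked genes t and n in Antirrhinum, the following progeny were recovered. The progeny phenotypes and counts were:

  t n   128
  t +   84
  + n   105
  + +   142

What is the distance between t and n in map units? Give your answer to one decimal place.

The two most frequent classes, + + (142) and t n (128), are the parental types, so the F1 was + + / t n.
The recombinant classes are + n and t +: 105 + 84 = 189.
Recombination frequency = 189/459 = 0.4118 ≈ 41.2%, i.e. 41.2 map units.

41.2 map units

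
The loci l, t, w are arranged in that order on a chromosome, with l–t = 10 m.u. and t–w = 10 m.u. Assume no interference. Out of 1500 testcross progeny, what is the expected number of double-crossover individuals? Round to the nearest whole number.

15

Map distances give recombination frequencies of 0.100 and 0.100 for the two intervals.
With no interference, expected double-crossover frequency = 0.100 × 0.100 = 0.01000.
Expected number = 0.01000 × 1500 = 15.00 ≈ 15.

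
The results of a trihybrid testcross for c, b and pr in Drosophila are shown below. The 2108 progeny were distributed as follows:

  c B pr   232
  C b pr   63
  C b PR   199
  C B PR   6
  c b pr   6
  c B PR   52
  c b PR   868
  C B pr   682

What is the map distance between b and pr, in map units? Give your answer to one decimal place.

The two most frequent reciprocal classes, c b PR and C B pr, are the parental types, so the F1 was c b PR / C B pr.
The two rarest classes, c b pr and C B PR, are the double crossovers. Comparing them with the parentals, only the pr allele has switched, so pr is the middle locus and the order is b – pr – c.
Crossovers in the b–pr interval produce the single-crossover classes c B PR and C b pr (52 + 63 = 115) plus the double crossovers (12).
RF(b–pr) = (115 + 12) / 2108 = 127/2108 = 0.0602 → 6.0 map units.

6.0 map units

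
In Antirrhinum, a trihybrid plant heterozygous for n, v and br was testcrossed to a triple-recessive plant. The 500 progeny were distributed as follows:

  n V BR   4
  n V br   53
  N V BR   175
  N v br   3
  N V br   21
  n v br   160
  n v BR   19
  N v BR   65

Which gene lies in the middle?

The two most frequent reciprocal classes, n v br and N V BR, are the parental types, so the F1 was n v br / N V BR.
The two rarest classes, N v br and n V BR, are the double crossovers. Comparing them with the parentals, only the n allele has switched, so n is the middle locus and the order is v – n – br.

n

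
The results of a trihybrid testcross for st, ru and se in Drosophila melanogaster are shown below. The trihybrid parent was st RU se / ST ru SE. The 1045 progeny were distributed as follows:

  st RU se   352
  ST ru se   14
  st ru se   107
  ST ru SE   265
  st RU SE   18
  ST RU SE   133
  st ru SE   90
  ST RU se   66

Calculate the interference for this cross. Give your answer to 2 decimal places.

The two rarest classes, st RU SE and ST ru se, are the double crossovers. Comparing them with the parentals, only the se allele has switched, so se is the middle locus and the order is st – se – ru.
st–se: (156 + 32)/1045 = 0.1799; se–ru: (240 + 32)/1045 = 0.2603.
Expected DCO frequency = 0.1799 × 0.2603 ≈ 0.04683; observed = 32/1045 ≈ 0.03062.
Coefficient of coincidence = 0.03062/0.04683 ≈ 0.65; interference = 1 − 0.65 = 0.35.

0.35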